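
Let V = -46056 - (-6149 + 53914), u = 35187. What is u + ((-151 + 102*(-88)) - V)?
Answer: 119881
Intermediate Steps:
V = -93821 (V = -46056 - 1*47765 = -46056 - 47765 = -93821)
u + ((-151 + 102*(-88)) - V) = 35187 + ((-151 + 102*(-88)) - 1*(-93821)) = 35187 + ((-151 - 8976) + 93821) = 35187 + (-9127 + 93821) = 35187 + 84694 = 119881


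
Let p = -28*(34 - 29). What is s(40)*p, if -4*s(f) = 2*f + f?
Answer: 4200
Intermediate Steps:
s(f) = -3*f/4 (s(f) = -(2*f + f)/4 = -3*f/4)
p = -140 (p = -28*5 = -140)
s(40)*p = -¾*40*(-140) = -30*(-140) = 4200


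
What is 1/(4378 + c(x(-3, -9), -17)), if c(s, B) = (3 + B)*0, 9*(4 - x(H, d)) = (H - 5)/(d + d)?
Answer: 1/4378 ≈ 0.00022841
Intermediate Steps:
x(H, d) = 4 - (-5 + H)/(18*d) (x(H, d) = 4 - (H - 5)/(9*(d + d)) = 4 - (-5 + H)/(9*(2*d)) = 4 - (-5 + H)*1/(2*d)/9 = 4 - (-5 + H)/(18*d))
c(s, B) = 0
1/(4378 + c(x(-3, -9), -17)) = 1/(4378 + 0) = 1/4378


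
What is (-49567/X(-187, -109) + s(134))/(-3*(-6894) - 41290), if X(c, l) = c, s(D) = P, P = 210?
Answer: -12691/550528 ≈ -0.023052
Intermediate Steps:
s(D) = 210
(-49567/X(-187, -109) + s(134))/(-3*(-6894) - 41290) = (-49567/(-187) + 210)/(-3*(-6894) - 41290) = (-49567*(-1/187) + 210)/(20682 - 41290) = (49567/187 + 210)/(-20608) = (88837/187)*(-1/20608) = -12691/550528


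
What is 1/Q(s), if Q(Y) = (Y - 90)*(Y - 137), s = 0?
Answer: 1/12330 ≈ 8.1103e-5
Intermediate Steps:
Q(Y) = (-137 + Y)*(-90 + Y) (Q(Y) = (-90 + Y)*(-137 + Y) = (-137 + Y)*(-90 + Y))
1/Q(s) = 1/(12330 + 0² - 227*0) = 1/(12330 + 0 + 0) = 1/12330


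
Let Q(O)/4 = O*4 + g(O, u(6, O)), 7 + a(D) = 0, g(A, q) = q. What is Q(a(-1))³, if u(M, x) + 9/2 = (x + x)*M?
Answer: -101194696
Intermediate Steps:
u(M, x) = -9/2 + 2*M*x (u(M, x) = -9/2 + (x + x)*M = -9/2 + (2*x)*M = -9/2 + 2*M*x)
a(D) = -7 (a(D) = -7 + 0 = -7)
Q(O) = -18 + 64*O (Q(O) = 4*(O*4 + (-9/2 + 2*6*O)) = 4*(4*O + (-9/2 + 12*O)) = 4*(-9/2 + 16*O) = -18 + 64*O)
Q(a(-1))³ = (-18 + 64*(-7))³ = (-18 - 448)³ = (-466)³ = -101194696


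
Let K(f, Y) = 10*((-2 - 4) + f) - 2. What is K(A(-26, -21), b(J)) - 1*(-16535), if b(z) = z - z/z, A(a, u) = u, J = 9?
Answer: 16263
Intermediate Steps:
b(z) = -1 + z (b(z) = z - 1*1 = z - 1 = -1 + z)
K(f, Y) = -62 + 10*f (K(f, Y) = 10*(-6 + f) - 2 = (-60 + 10*f) - 2 = -62 + 10*f)
K(A(-26, -21), b(J)) - 1*(-16535) = (-62 + 10*(-21)) - 1*(-16535) = (-62 - 210) + 16535 = -272 + 16535 = 16263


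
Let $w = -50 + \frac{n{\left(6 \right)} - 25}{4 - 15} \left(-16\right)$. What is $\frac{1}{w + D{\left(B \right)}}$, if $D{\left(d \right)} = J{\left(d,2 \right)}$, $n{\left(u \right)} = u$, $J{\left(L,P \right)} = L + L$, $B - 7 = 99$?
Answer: $\frac{11}{1478} \approx 0.0074425$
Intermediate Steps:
$B = 106$ ($B = 7 + 99 = 106$)
$J{\left(L,P \right)} = 2 L$
$D{\left(d \right)} = 2 d$
$w = - \frac{854}{11}$ ($w = -50 + \frac{6 - 25}{4 - 15} \left(-16\right) = -50 + - \frac{19}{-11} \left(-16\right) = -50 + \left(-19\right) \left(- \frac{1}{11}\right) \left(-16\right) = -50 + \frac{19}{11} \left(-16\right) = -50 - \frac{304}{11} = - \frac{854}{11} \approx -77.636$)
$\frac{1}{w + D{\left(B \right)}} = \frac{1}{- \frac{854}{11} + 2 \cdot 106} = \frac{1}{- \frac{854}{11} + 212} = \frac{1}{\frac{1478}{11}} = \frac{11}{1478}$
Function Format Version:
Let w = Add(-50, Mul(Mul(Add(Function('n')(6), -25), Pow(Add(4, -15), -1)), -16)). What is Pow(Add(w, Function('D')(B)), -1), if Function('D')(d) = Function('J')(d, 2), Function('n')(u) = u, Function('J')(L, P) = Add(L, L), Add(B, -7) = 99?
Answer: Rational(11, 1478) ≈ 0.0074425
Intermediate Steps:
B = 106 (B = Add(7, 99) = 106)
Function('J')(L, P) = Mul(2, L)
Function('D')(d) = Mul(2, d)
w = Rational(-854, 11) (w = Add(-50, Mul(Mul(Add(6, -25), Pow(Add(4, -15), -1)), -16)) = Add(-50, Mul(Mul(-19, Pow(-11, -1)), -16)) = Add(-50, Mul(Mul(-19, Rational(-1, 11)), -16)) = Add(-50, Mul(Rational(19, 11), -16)) = Add(-50, Rational(-304, 11)) = Rational(-854, 11) ≈ -77.636)
Pow(Add(w, Function('D')(B)), -1) = Pow(Add(Rational(-854, 11), Mul(2, 106)), -1) = Pow(Add(Rational(-854, 11), 212), -1) = Pow(Rational(1478, 11), -1) = Rational(11, 1478)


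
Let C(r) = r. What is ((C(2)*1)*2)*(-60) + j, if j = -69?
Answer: -309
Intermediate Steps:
((C(2)*1)*2)*(-60) + j = ((2*1)*2)*(-60) - 69 = (2*2)*(-60) - 69 = 4*(-60) - 69 = -240 - 69 = -309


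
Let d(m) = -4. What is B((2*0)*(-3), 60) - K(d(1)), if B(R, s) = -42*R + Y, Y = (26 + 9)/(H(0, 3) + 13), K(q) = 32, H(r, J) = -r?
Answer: -381/13 ≈ -29.308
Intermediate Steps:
Y = 35/13 (Y = (26 + 9)/(-1*0 + 13) = 35/(0 + 13) = 35/13 ≈ 2.6923)
B(R, s) = 35/13 - 42*R (B(R, s) = -42*R + 35/13 = 35/13 - 42*R)
B((2*0)*(-3), 60) - K(d(1)) = (35/13 - 42*2*0*(-3)) - 1*32 = (35/13 - 0*(-3)) - 32 = (35/13 - 42*0) - 32 = (35/13 + 0) - 32 = 35/13 - 32 = -381/13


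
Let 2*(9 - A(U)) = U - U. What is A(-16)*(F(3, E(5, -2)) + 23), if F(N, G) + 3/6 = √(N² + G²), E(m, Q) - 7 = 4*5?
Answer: 405/2 + 27*√82 ≈ 447.00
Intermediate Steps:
E(m, Q) = 27 (E(m, Q) = 7 + 4*5 = 7 + 20 = 27)
A(U) = 9 (A(U) = 9 - (U - U)/2 = 9 - ½*0 = 9 + 0 = 9)
F(N, G) = -½ + √(G² + N²) (F(N, G) = -½ + √(N² + G²) = -½ + √(G² + N²))
A(-16)*(F(3, E(5, -2)) + 23) = 9*((-½ + √(27² + 3²)) + 23) = 9*((-½ + √(729 + 9)) + 23) = 9*((-½ + √738) + 23) = 9*((-½ + 3*√82) + 23) = 9*(45/2 + 3*√82) = 405/2 + 27*√82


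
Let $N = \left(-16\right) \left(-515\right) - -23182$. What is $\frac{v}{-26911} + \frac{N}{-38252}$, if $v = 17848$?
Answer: $- \frac{764159569}{514699786} \approx -1.4847$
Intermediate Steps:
$N = 31422$ ($N = 8240 + 23182 = 31422$)
$\frac{v}{-26911} + \frac{N}{-38252} = \frac{17848}{-26911} + \frac{31422}{-38252} = 17848 \left(- \frac{1}{26911}\right) + 31422 \left(- \frac{1}{38252}\right) = - \frac{17848}{26911} - \frac{15711}{19126} = - \frac{764159569}{514699786}$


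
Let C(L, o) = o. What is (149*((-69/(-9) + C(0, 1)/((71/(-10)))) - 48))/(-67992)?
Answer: 1284529/14482296 ≈ 0.088696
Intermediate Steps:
(149*((-69/(-9) + C(0, 1)/((71/(-10)))) - 48))/(-67992) = (149*((-69/(-9) + 1/(71/(-10))) - 48))/(-67992) = (149*((-69*(-⅑) + 1/(71*(-⅒))) - 48))*(-1/67992) = (149*((23/3 + 1/(-71/10)) - 48))*(-1/67992) = (149*((23/3 + 1*(-10/71)) - 48))*(-1/67992) = (149*((23/3 - 10/71) - 48))*(-1/67992) = (149*(1603/213 - 48))*(-1/67992) = (149*(-8621/213))*(-1/67992) = -1284529/213*(-1/67992) = 1284529/14482296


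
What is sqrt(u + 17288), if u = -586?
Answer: sqrt(16702) ≈ 129.24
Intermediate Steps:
sqrt(u + 17288) = sqrt(-586 + 17288) = sqrt(16702)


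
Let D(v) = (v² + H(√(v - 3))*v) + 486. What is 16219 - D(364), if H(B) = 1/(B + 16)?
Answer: -583867/5 ≈ -1.1677e+5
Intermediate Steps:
H(B) = 1/(16 + B)
D(v) = 486 + v² + v/(16 + √(-3 + v)) (D(v) = (v² + v/(16 + √(v - 3))) + 486 = (v² + v/(16 + √(-3 + v))) + 486 = 486 + v² + v/(16 + √(-3 + v)))
16219 - D(364) = 16219 - (364 + (16 + √(-3 + 364))*(486 + 364²))/(16 + √(-3 + 364)) = 16219 - (364 + (16 + √361)*(486 + 132496))/(16 + √361) = 16219 - (364 + (16 + 19)*132982)/(16 + 19) = 16219 - (364 + 35*132982)/35 = 16219 - (364 + 4654370)/35 = 16219 - 4654734/35 = 16219 - 1*664962/5 = 16219 - 664962/5 = -583867/5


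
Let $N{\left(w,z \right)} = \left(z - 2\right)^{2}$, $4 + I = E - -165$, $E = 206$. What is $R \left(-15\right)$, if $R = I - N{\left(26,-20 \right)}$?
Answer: $1755$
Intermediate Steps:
$I = 367$ ($I = -4 + \left(206 - -165\right) = -4 + \left(206 + 165\right) = -4 + 371 = 367$)
$N{\left(w,z \right)} = \left(-2 + z\right)^{2}$
$R = -117$ ($R = 367 - \left(-2 - 20\right)^{2} = 367 - \left(-22\right)^{2} = 367 - 484 = -117$)
$R \left(-15\right) = \left(-117\right) \left(-15\right) = 1755$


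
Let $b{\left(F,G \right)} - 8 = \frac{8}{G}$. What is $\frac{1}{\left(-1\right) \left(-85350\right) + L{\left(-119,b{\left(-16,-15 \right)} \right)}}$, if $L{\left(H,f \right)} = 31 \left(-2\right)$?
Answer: $\frac{1}{85288} \approx 1.1725 \cdot 10^{-5}$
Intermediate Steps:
$b{\left(F,G \right)} = 8 + \frac{8}{G}$
$L{\left(H,f \right)} = -62$
$\frac{1}{\left(-1\right) \left(-85350\right) + L{\left(-119,b{\left(-16,-15 \right)} \right)}} = \frac{1}{\left(-1\right) \left(-85350\right) - 62} = \frac{1}{85350 - 62} = \frac{1}{85288}$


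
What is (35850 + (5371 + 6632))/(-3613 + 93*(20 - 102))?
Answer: -47853/11239 ≈ -4.2578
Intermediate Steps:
(35850 + (5371 + 6632))/(-3613 + 93*(20 - 102)) = (35850 + 12003)/(-3613 + 93*(-82)) = 47853/(-3613 - 7626) = 47853/(-11239) = 47853*(-1/11239) = -47853/11239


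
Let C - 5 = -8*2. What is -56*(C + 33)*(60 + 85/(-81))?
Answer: -5882800/81 ≈ -72627.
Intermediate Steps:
C = -11 (C = 5 - 8*2 = 5 - 16 = -11)
-56*(C + 33)*(60 + 85/(-81)) = -56*(-11 + 33)*(60 + 85/(-81)) = -1232*(60 + 85*(-1/81)) = -1232*(60 - 85/81) = -1232*4775/81 = -56*105050/81 = -5882800/81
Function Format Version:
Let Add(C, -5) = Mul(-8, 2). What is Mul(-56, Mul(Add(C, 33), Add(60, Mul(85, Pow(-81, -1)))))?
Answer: Rational(-5882800, 81) ≈ -72627.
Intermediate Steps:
C = -11 (C = Add(5, Mul(-8, 2)) = Add(5, -16) = -11)
Mul(-56, Mul(Add(C, 33), Add(60, Mul(85, Pow(-81, -1))))) = Mul(-56, Mul(Add(-11, 33), Add(60, Mul(85, Pow(-81, -1))))) = Mul(-56, Mul(22, Add(60, Mul(85, Rational(-1, 81))))) = Mul(-56, Mul(22, Add(60, Rational(-85, 81)))) = Mul(-56, Mul(22, Rational(4775, 81))) = Mul(-56, Rational(105050, 81)) = Rational(-5882800, 81)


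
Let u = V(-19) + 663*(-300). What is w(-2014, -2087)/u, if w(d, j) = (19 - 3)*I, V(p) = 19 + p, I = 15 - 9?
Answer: -8/16575 ≈ -0.00048265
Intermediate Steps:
I = 6
w(d, j) = 96 (w(d, j) = (19 - 3)*6 = 16*6 = 96)
u = -198900 (u = (19 - 19) + 663*(-300) = 0 - 198900 = -198900)
w(-2014, -2087)/u = 96/(-198900) = 96*(-1/198900) = -8/16575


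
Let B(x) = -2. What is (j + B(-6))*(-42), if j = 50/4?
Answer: -441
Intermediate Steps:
j = 25/2 (j = 50*(¼) = 25/2 ≈ 12.500)
(j + B(-6))*(-42) = (25/2 - 2)*(-42) = (21/2)*(-42) = -441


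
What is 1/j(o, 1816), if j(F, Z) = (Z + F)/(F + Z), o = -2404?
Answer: 1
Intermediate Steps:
j(F, Z) = 1 (j(F, Z) = (F + Z)/(F + Z) = 1)
1/j(o, 1816) = 1/1 = 1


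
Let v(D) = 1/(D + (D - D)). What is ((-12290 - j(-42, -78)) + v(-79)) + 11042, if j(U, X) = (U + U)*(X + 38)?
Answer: -364033/79 ≈ -4608.0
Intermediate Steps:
j(U, X) = 2*U*(38 + X) (j(U, X) = (2*U)*(38 + X) = 2*U*(38 + X))
v(D) = 1/D (v(D) = 1/(D + 0) = 1/D)
((-12290 - j(-42, -78)) + v(-79)) + 11042 = ((-12290 - 2*(-42)*(38 - 78)) + 1/(-79)) + 11042 = ((-12290 - 2*(-42)*(-40)) - 1/79) + 11042 = ((-12290 - 1*3360) - 1/79) + 11042 = ((-12290 - 3360) - 1/79) + 11042 = (-15650 - 1/79) + 11042 = -1236351/79 + 11042 = -364033/79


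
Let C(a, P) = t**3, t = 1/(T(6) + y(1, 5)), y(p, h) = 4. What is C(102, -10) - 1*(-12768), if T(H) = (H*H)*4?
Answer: 41391200257/3241792 ≈ 12768.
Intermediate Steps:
T(H) = 4*H**2 (T(H) = H**2*4 = 4*H**2)
t = 1/148 (t = 1/(4*6**2 + 4) = 1/(4*36 + 4) = 1/(144 + 4) = 1/148 ≈ 0.0067568)
C(a, P) = 1/3241792 (C(a, P) = (1/148)**3 = 1/3241792)
C(102, -10) - 1*(-12768) = 1/3241792 - 1*(-12768) = 1/3241792 + 12768 = 41391200257/3241792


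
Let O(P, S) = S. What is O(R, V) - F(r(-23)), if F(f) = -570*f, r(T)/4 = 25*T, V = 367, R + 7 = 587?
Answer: -1310633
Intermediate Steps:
R = 580 (R = -7 + 587 = 580)
r(T) = 100*T (r(T) = 4*(25*T) = 100*T)
O(R, V) - F(r(-23)) = 367 - (-570)*100*(-23) = 367 - (-570)*(-2300) = 367 - 1*1311000 = 367 - 1311000 = -1310633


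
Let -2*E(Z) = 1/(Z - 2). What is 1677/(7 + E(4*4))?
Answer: 1204/5 ≈ 240.80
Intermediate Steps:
E(Z) = -1/(2*(-2 + Z)) (E(Z) = -1/(2*(Z - 2)) = -1/(2*(-2 + Z)))
1677/(7 + E(4*4)) = 1677/(7 - 1/(-4 + 2*(4*4))) = 1677/(7 - 1/(-4 + 2*16)) = 1677/(7 - 1/(-4 + 32)) = 1677/(7 - 1/28) = 1677/(195/28) = 1677*(28/195) = 1204/5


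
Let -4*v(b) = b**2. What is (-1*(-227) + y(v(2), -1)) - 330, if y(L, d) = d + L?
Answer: -105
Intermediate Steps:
v(b) = -b**2/4
y(L, d) = L + d
(-1*(-227) + y(v(2), -1)) - 330 = (-1*(-227) + (-1/4*2**2 - 1)) - 330 = (227 + (-1/4*4 - 1)) - 330 = (227 + (-1 - 1)) - 330 = (227 - 2) - 330 = 225 - 330 = -105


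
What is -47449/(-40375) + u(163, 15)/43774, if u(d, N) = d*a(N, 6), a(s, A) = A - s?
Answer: 2017802401/1767375250 ≈ 1.1417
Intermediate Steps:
u(d, N) = d*(6 - N)
-47449/(-40375) + u(163, 15)/43774 = -47449/(-40375) + (163*(6 - 1*15))/43774 = -47449*(-1/40375) + (163*(6 - 15))*(1/43774) = 47449/40375 + (163*(-9))*(1/43774) = 47449/40375 - 1467*1/43774 = 47449/40375 - 1467/43774 = 2017802401/1767375250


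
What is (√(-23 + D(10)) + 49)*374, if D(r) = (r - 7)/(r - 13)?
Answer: 18326 + 748*I*√6 ≈ 18326.0 + 1832.2*I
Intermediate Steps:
D(r) = (-7 + r)/(-13 + r)
(√(-23 + D(10)) + 49)*374 = (√(-23 + (-7 + 10)/(-13 + 10)) + 49)*374 = (√(-23 + 3/(-3)) + 49)*374 = (√(-23 - ⅓*3) + 49)*374 = (√(-23 - 1) + 49)*374 = (√(-24) + 49)*374 = (2*I*√6 + 49)*374 = (49 + 2*I*√6)*374 = 18326 + 748*I*√6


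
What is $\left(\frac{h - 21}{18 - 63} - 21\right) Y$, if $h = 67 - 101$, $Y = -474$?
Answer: $\frac{28124}{3} \approx 9374.7$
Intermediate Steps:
$h = -34$ ($h = 67 - 101 = -34$)
$\left(\frac{h - 21}{18 - 63} - 21\right) Y = \left(\frac{-34 - 21}{18 - 63} - 21\right) \left(-474\right) = \left(- \frac{55}{-45} - 21\right) \left(-474\right) = \left(\left(-55\right) \left(- \frac{1}{45}\right) - 21\right) \left(-474\right) = \left(\frac{11}{9} - 21\right) \left(-474\right) = \left(- \frac{178}{9}\right) \left(-474\right) = \frac{28124}{3}$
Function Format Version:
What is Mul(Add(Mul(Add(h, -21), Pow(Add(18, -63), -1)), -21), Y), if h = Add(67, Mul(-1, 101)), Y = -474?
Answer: Rational(28124, 3) ≈ 9374.7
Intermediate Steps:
h = -34 (h = Add(67, -101) = -34)
Mul(Add(Mul(Add(h, -21), Pow(Add(18, -63), -1)), -21), Y) = Mul(Add(Mul(Add(-34, -21), Pow(Add(18, -63), -1)), -21), -474) = Mul(Add(Mul(-55, Pow(-45, -1)), -21), -474) = Mul(Add(Mul(-55, Rational(-1, 45)), -21), -474) = Mul(Add(Rational(11, 9), -21), -474) = Mul(Rational(-178, 9), -474) = Rational(28124, 3)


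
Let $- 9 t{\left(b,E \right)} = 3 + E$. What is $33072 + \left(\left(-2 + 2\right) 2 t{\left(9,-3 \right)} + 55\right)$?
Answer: $33127$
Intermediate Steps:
$t{\left(b,E \right)} = - \frac{1}{3} - \frac{E}{9}$ ($t{\left(b,E \right)} = - \frac{3 + E}{9} = - \frac{1}{3} - \frac{E}{9}$)
$33072 + \left(\left(-2 + 2\right) 2 t{\left(9,-3 \right)} + 55\right) = 33072 + \left(\left(-2 + 2\right) 2 \left(- \frac{1}{3} - - \frac{1}{3}\right) + 55\right) = 33072 + \left(0 \cdot 2 \left(- \frac{1}{3} + \frac{1}{3}\right) + 55\right) = 33072 + \left(0 \cdot 0 + 55\right) = 33072 + \left(0 + 55\right) = 33072 + 55 = 33127$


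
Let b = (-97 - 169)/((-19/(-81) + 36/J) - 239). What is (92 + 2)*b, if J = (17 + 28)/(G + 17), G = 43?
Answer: 506331/3863 ≈ 131.07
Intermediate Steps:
J = ¾ (J = (17 + 28)/(43 + 17) = 45/60 = 45*(1/60) = ¾ ≈ 0.75000)
b = 10773/7726 (b = (-97 - 169)/((-19/(-81) + 36/(¾)) - 239) = -266/((-19*(-1/81) + 36*(4/3)) - 239) = -266/((19/81 + 48) - 239) = -266/(3907/81 - 239) = -266/(-15452/81) = -266*(-81/15452) = 10773/7726 ≈ 1.3944)
(92 + 2)*b = (92 + 2)*(10773/7726) = 94*(10773/7726) = 506331/3863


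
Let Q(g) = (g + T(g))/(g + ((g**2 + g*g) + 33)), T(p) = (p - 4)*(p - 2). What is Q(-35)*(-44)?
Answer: -3872/153 ≈ -25.307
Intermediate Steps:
T(p) = (-4 + p)*(-2 + p)
Q(g) = (8 + g**2 - 5*g)/(33 + g + 2*g**2) (Q(g) = (g + (8 + g**2 - 6*g))/(g + ((g**2 + g*g) + 33)) = (8 + g**2 - 5*g)/(g + ((g**2 + g**2) + 33)) = (8 + g**2 - 5*g)/(g + (2*g**2 + 33)) = (8 + g**2 - 5*g)/(g + (33 + 2*g**2)) = (8 + g**2 - 5*g)/(33 + g + 2*g**2))
Q(-35)*(-44) = ((8 + (-35)**2 - 5*(-35))/(33 - 35 + 2*(-35)**2))*(-44) = ((8 + 1225 + 175)/(33 - 35 + 2*1225))*(-44) = (1408/(33 - 35 + 2450))*(-44) = (1408/2448)*(-44) = ((1/2448)*1408)*(-44) = (88/153)*(-44) = -3872/153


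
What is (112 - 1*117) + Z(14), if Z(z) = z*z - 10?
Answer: 181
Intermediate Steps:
Z(z) = -10 + z**2 (Z(z) = z**2 - 10 = -10 + z**2)
(112 - 1*117) + Z(14) = (112 - 1*117) + (-10 + 14**2) = (112 - 117) + (-10 + 196) = -5 + 186 = 181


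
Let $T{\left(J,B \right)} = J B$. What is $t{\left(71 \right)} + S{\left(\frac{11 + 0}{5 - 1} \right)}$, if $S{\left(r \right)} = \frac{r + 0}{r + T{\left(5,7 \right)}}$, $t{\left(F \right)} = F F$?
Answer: $\frac{761202}{151} \approx 5041.1$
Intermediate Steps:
$T{\left(J,B \right)} = B J$
$t{\left(F \right)} = F^{2}$
$S{\left(r \right)} = \frac{r}{35 + r}$ ($S{\left(r \right)} = \frac{r + 0}{r + 7 \cdot 5} = \frac{r}{r + 35} = \frac{r}{35 + r}$)
$t{\left(71 \right)} + S{\left(\frac{11 + 0}{5 - 1} \right)} = 71^{2} + \frac{\left(11 + 0\right) \frac{1}{5 - 1}}{35 + \frac{11 + 0}{5 - 1}} = 5041 + \frac{11 \cdot \frac{1}{4}}{35 + \frac{11}{4}} = 5041 + \frac{11 \cdot \frac{1}{4}}{35 + 11 \cdot \frac{1}{4}} = 5041 + \frac{11}{4 \left(35 + \frac{11}{4}\right)} = 5041 + \frac{11}{4 \cdot \frac{151}{4}} = 5041 + \frac{11}{4} \cdot \frac{4}{151} = 5041 + \frac{11}{151} = \frac{761202}{151}$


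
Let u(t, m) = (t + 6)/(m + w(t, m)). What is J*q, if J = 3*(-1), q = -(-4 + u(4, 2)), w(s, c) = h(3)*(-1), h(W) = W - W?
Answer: 3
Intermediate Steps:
h(W) = 0
w(s, c) = 0 (w(s, c) = 0*(-1) = 0)
u(t, m) = (6 + t)/m (u(t, m) = (t + 6)/(m + 0) = (6 + t)/m)
q = -1 (q = -(-4 + (6 + 4)/2) = -(-4 + (½)*10) = -(-4 + 5) = -1*1 = -1)
J = -3
J*q = -3*(-1) = 3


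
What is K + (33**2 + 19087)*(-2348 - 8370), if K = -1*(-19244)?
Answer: -216227124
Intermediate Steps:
K = 19244
K + (33**2 + 19087)*(-2348 - 8370) = 19244 + (33**2 + 19087)*(-2348 - 8370) = 19244 + (1089 + 19087)*(-10718) = 19244 + 20176*(-10718) = 19244 - 216246368 = -216227124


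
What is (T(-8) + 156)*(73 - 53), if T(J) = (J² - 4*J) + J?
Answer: 4880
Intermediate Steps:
T(J) = J² - 3*J
(T(-8) + 156)*(73 - 53) = (-8*(-3 - 8) + 156)*(73 - 53) = (-8*(-11) + 156)*20 = (88 + 156)*20 = 244*20 = 4880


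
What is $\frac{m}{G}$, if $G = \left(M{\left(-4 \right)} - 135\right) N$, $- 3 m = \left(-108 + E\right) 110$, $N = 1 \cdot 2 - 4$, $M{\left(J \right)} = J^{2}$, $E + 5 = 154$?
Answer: $- \frac{2255}{357} \approx -6.3165$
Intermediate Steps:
$E = 149$ ($E = -5 + 154 = 149$)
$N = -2$ ($N = 2 - 4 = -2$)
$m = - \frac{4510}{3}$ ($m = - \frac{\left(-108 + 149\right) 110}{3} = - \frac{41 \cdot 110}{3} = \left(- \frac{1}{3}\right) 4510 = - \frac{4510}{3} \approx -1503.3$)
$G = 238$ ($G = \left(\left(-4\right)^{2} - 135\right) \left(-2\right) = \left(16 - 135\right) \left(-2\right) = \left(-119\right) \left(-2\right) = 238$)
$\frac{m}{G} = - \frac{4510}{3 \cdot 238} = \left(- \frac{4510}{3}\right) \frac{1}{238} = - \frac{2255}{357}$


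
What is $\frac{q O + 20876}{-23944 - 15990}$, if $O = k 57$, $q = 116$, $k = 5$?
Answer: $- \frac{26968}{19967} \approx -1.3506$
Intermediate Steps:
$O = 285$ ($O = 5 \cdot 57 = 285$)
$\frac{q O + 20876}{-23944 - 15990} = \frac{116 \cdot 285 + 20876}{-23944 - 15990} = \frac{33060 + 20876}{-39934} = 53936 \left(- \frac{1}{39934}\right) = - \frac{26968}{19967}$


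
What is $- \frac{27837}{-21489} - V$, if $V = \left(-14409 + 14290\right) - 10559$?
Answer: $\frac{76495793}{7163} \approx 10679.0$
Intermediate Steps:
$V = -10678$ ($V = -119 - 10559 = -10678$)
$- \frac{27837}{-21489} - V = - \frac{27837}{-21489} - -10678 = \left(-27837\right) \left(- \frac{1}{21489}\right) + 10678 = \frac{9279}{7163} + 10678 = \frac{76495793}{7163}$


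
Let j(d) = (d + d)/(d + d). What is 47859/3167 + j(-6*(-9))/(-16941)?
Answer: 810776152/53652147 ≈ 15.112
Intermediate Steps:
j(d) = 1 (j(d) = (2*d)/((2*d)) = (2*d)*(1/(2*d)) = 1)
47859/3167 + j(-6*(-9))/(-16941) = 47859/3167 + 1/(-16941) = 47859*(1/3167) + 1*(-1/16941) = 47859/3167 - 1/16941 = 810776152/53652147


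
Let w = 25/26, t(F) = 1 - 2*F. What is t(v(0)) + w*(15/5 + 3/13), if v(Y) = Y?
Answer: 694/169 ≈ 4.1065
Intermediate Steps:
w = 25/26 (w = 25*(1/26) = 25/26 ≈ 0.96154)
t(v(0)) + w*(15/5 + 3/13) = (1 - 2*0) + 25*(15/5 + 3/13)/26 = (1 + 0) + 25*(15*(⅕) + 3*(1/13))/26 = 1 + 25*(3 + 3/13)/26 = 1 + (25/26)*(42/13) = 1 + 525/169 = 694/169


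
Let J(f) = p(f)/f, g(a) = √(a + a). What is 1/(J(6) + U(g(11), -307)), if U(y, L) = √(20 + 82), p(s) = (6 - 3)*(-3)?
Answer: 2/133 + 4*√102/399 ≈ 0.11629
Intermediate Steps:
g(a) = √2*√a (g(a) = √(2*a) = √2*√a)
p(s) = -9 (p(s) = 3*(-3) = -9)
U(y, L) = √102
J(f) = -9/f
1/(J(6) + U(g(11), -307)) = 1/(-9/6 + √102) = 1/(-9*⅙ + √102) = 1/(-3/2 + √102)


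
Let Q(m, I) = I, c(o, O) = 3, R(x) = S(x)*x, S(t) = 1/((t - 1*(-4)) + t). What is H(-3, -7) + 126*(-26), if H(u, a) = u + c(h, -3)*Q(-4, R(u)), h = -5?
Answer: -6549/2 ≈ -3274.5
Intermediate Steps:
S(t) = 1/(4 + 2*t) (S(t) = 1/((t + 4) + t) = 1/((4 + t) + t) = 1/(4 + 2*t))
R(x) = x/(2*(2 + x)) (R(x) = (1/(2*(2 + x)))*x = x/(2*(2 + x)))
H(u, a) = u + 3*u/(2*(2 + u)) (H(u, a) = u + 3*(u/(2*(2 + u))) = u + 3*u/(2*(2 + u)))
H(-3, -7) + 126*(-26) = (1/2)*(-3)*(7 + 2*(-3))/(2 - 3) + 126*(-26) = (1/2)*(-3)*(7 - 6)/(-1) - 3276 = (1/2)*(-3)*(-1)*1 - 3276 = 3/2 - 3276 = -6549/2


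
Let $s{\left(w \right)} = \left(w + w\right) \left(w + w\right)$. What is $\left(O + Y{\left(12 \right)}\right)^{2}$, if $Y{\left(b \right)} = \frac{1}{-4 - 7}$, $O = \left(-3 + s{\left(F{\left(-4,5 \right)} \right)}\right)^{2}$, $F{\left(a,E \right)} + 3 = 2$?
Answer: $\frac{100}{121} \approx 0.82645$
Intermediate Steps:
$F{\left(a,E \right)} = -1$ ($F{\left(a,E \right)} = -3 + 2 = -1$)
$s{\left(w \right)} = 4 w^{2}$ ($s{\left(w \right)} = 2 w 2 w = 4 w^{2}$)
$O = 1$ ($O = \left(-3 + 4 \left(-1\right)^{2}\right)^{2} = \left(-3 + 4 \cdot 1\right)^{2} = \left(-3 + 4\right)^{2} = 1^{2} = 1$)
$Y{\left(b \right)} = - \frac{1}{11}$ ($Y{\left(b \right)} = \frac{1}{-11} = - \frac{1}{11}$)
$\left(O + Y{\left(12 \right)}\right)^{2} = \left(1 - \frac{1}{11}\right)^{2} = \left(\frac{10}{11}\right)^{2} = \frac{100}{121}$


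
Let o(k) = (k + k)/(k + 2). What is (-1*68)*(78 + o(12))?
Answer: -37944/7 ≈ -5420.6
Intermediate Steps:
o(k) = 2*k/(2 + k) (o(k) = (2*k)/(2 + k) = 2*k/(2 + k))
(-1*68)*(78 + o(12)) = (-1*68)*(78 + 2*12/(2 + 12)) = -68*(78 + 2*12/14) = -68*(78 + 2*12*(1/14)) = -68*(78 + 12/7) = -68*558/7 = -37944/7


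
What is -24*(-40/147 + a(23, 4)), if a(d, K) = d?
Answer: -26728/49 ≈ -545.47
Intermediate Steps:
-24*(-40/147 + a(23, 4)) = -24*(-40/147 + 23) = -24*3341/147 = -26728/49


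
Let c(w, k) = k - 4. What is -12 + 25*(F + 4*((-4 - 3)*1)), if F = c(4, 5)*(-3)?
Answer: -787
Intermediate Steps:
c(w, k) = -4 + k
F = -3 (F = (-4 + 5)*(-3) = 1*(-3) = -3)
-12 + 25*(F + 4*((-4 - 3)*1)) = -12 + 25*(-3 + 4*((-4 - 3)*1)) = -12 + 25*(-3 + 4*(-7*1)) = -12 + 25*(-3 + 4*(-7)) = -12 + 25*(-3 - 28) = -12 + 25*(-31) = -12 - 775 = -787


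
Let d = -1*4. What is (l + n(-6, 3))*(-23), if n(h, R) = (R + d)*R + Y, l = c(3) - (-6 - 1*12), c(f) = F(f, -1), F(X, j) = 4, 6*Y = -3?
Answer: -851/2 ≈ -425.50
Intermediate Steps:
Y = -½ (Y = (⅙)*(-3) = -½ ≈ -0.50000)
c(f) = 4
d = -4
l = 22 (l = 4 - (-6 - 1*12) = 4 - (-6 - 12) = 4 - 1*(-18) = 4 + 18 = 22)
n(h, R) = -½ + R*(-4 + R) (n(h, R) = (R - 4)*R - ½ = (-4 + R)*R - ½ = R*(-4 + R) - ½ = -½ + R*(-4 + R))
(l + n(-6, 3))*(-23) = (22 + (-½ + 3² - 4*3))*(-23) = (22 + (-½ + 9 - 12))*(-23) = (22 - 7/2)*(-23) = (37/2)*(-23) = -851/2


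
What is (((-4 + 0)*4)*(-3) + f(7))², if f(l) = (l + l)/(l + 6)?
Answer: 407044/169 ≈ 2408.5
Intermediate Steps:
f(l) = 2*l/(6 + l) (f(l) = (2*l)/(6 + l) = 2*l/(6 + l))
(((-4 + 0)*4)*(-3) + f(7))² = (((-4 + 0)*4)*(-3) + 2*7/(6 + 7))² = (-4*4*(-3) + 2*7/13)² = (-16*(-3) + 2*7*(1/13))² = (48 + 14/13)² = (638/13)² = 407044/169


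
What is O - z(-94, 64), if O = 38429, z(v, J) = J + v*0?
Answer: 38365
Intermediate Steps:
z(v, J) = J (z(v, J) = J + 0 = J)
O - z(-94, 64) = 38429 - 1*64 = 38429 - 64 = 38365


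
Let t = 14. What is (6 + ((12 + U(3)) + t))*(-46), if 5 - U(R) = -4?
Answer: -1886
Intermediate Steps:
U(R) = 9 (U(R) = 5 - 1*(-4) = 5 + 4 = 9)
(6 + ((12 + U(3)) + t))*(-46) = (6 + ((12 + 9) + 14))*(-46) = (6 + (21 + 14))*(-46) = (6 + 35)*(-46) = 41*(-46) = -1886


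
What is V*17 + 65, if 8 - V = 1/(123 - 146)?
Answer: 4640/23 ≈ 201.74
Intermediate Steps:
V = 185/23 (V = 8 - 1/(123 - 146) = 8 - 1/(-23) = 8 - 1*(-1/23) = 8 + 1/23 = 185/23 ≈ 8.0435)
V*17 + 65 = (185/23)*17 + 65 = 3145/23 + 65 = 4640/23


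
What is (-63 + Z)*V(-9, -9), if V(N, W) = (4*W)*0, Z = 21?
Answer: 0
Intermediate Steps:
V(N, W) = 0
(-63 + Z)*V(-9, -9) = (-63 + 21)*0 = -42*0 = 0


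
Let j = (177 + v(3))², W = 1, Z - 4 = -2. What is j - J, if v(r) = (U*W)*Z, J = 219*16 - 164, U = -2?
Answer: 26589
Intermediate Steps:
Z = 2 (Z = 4 - 2 = 2)
J = 3340 (J = 3504 - 164 = 3340)
v(r) = -4 (v(r) = -2*1*2 = -2*2 = -4)
j = 29929 (j = (177 - 4)² = 173² = 29929)
j - J = 29929 - 1*3340 = 29929 - 3340 = 26589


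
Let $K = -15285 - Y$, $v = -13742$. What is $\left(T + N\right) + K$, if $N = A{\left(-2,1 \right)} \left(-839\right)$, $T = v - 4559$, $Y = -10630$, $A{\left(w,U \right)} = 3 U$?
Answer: $-25473$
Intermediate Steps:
$T = -18301$ ($T = -13742 - 4559 = -18301$)
$N = -2517$ ($N = 3 \cdot 1 \left(-839\right) = 3 \left(-839\right) = -2517$)
$K = -4655$ ($K = -15285 - -10630 = -15285 + 10630 = -4655$)
$\left(T + N\right) + K = \left(-18301 - 2517\right) - 4655 = -20818 - 4655 = -25473$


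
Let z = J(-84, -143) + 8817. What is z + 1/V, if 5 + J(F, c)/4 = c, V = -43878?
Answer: 360896549/43878 ≈ 8225.0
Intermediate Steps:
J(F, c) = -20 + 4*c
z = 8225 (z = (-20 + 4*(-143)) + 8817 = (-20 - 572) + 8817 = -592 + 8817 = 8225)
z + 1/V = 8225 + 1/(-43878) = 8225 - 1/43878 = 360896549/43878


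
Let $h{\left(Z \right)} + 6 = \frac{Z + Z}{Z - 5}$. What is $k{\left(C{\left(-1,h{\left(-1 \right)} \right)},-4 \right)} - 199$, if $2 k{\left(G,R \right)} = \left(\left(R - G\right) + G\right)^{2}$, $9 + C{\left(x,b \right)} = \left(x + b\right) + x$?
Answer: $-191$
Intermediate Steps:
$h{\left(Z \right)} = -6 + \frac{2 Z}{-5 + Z}$ ($h{\left(Z \right)} = -6 + \frac{Z + Z}{Z - 5} = -6 + \frac{2 Z}{-5 + Z}$)
$C{\left(x,b \right)} = -9 + b + 2 x$ ($C{\left(x,b \right)} = -9 + \left(\left(x + b\right) + x\right) = -9 + \left(\left(b + x\right) + x\right) = -9 + \left(b + 2 x\right) = -9 + b + 2 x$)
$k{\left(G,R \right)} = \frac{R^{2}}{2}$ ($k{\left(G,R \right)} = \frac{\left(\left(R - G\right) + G\right)^{2}}{2} = \frac{R^{2}}{2}$)
$k{\left(C{\left(-1,h{\left(-1 \right)} \right)},-4 \right)} - 199 = \frac{\left(-4\right)^{2}}{2} - 199 = \frac{1}{2} \cdot 16 - 199 = 8 - 199 = -191$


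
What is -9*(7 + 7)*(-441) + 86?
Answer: 55652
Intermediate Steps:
-9*(7 + 7)*(-441) + 86 = -9*14*(-441) + 86 = -126*(-441) + 86 = 55566 + 86 = 55652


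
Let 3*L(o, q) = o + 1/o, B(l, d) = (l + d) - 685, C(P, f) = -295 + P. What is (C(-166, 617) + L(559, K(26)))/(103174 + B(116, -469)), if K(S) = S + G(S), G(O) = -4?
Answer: -27095/10075416 ≈ -0.0026892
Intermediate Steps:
B(l, d) = -685 + d + l (B(l, d) = (d + l) - 685 = -685 + d + l)
K(S) = -4 + S (K(S) = S - 4 = -4 + S)
L(o, q) = o/3 + 1/(3*o) (L(o, q) = (o + 1/o)/3 = o/3 + 1/(3*o))
(C(-166, 617) + L(559, K(26)))/(103174 + B(116, -469)) = ((-295 - 166) + (⅓)*(1 + 559²)/559)/(103174 + (-685 - 469 + 116)) = (-461 + (⅓)*(1/559)*(1 + 312481))/(103174 - 1038) = (-461 + (⅓)*(1/559)*312482)/102136 = (-461 + 312482/1677)*(1/102136) = -460615/1677*1/102136 = -27095/10075416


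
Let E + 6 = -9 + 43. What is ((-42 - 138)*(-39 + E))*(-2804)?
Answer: -5551920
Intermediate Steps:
E = 28 (E = -6 + (-9 + 43) = -6 + 34 = 28)
((-42 - 138)*(-39 + E))*(-2804) = ((-42 - 138)*(-39 + 28))*(-2804) = -180*(-11)*(-2804) = 1980*(-2804) = -5551920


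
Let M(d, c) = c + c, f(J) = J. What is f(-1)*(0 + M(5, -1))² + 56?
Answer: 52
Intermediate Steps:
M(d, c) = 2*c
f(-1)*(0 + M(5, -1))² + 56 = -(0 + 2*(-1))² + 56 = -(0 - 2)² + 56 = -1*(-2)² + 56 = -1*4 + 56 = -4 + 56 = 52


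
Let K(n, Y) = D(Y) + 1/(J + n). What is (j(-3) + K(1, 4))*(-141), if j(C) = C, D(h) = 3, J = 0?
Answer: -141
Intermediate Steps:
K(n, Y) = 3 + 1/n (K(n, Y) = 3 + 1/(0 + n) = 3 + 1/n)
(j(-3) + K(1, 4))*(-141) = (-3 + (3 + 1/1))*(-141) = (-3 + (3 + 1))*(-141) = (-3 + 4)*(-141) = 1*(-141) = -141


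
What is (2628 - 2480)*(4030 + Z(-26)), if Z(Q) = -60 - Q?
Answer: 591408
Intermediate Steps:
(2628 - 2480)*(4030 + Z(-26)) = (2628 - 2480)*(4030 + (-60 - 1*(-26))) = 148*(4030 + (-60 + 26)) = 148*(4030 - 34) = 148*3996 = 591408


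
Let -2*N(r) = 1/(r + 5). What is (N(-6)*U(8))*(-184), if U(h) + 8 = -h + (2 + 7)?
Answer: 644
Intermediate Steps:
U(h) = 1 - h (U(h) = -8 + (-h + (2 + 7)) = -8 + (-h + 9) = -8 + (9 - h) = 1 - h)
N(r) = -1/(2*(5 + r)) (N(r) = -1/(2*(r + 5)) = -1/(2*(5 + r)))
(N(-6)*U(8))*(-184) = ((-1/(10 + 2*(-6)))*(1 - 1*8))*(-184) = ((-1/(10 - 12))*(1 - 8))*(-184) = (-1/(-2)*(-7))*(-184) = (-1*(-½)*(-7))*(-184) = ((½)*(-7))*(-184) = -7/2*(-184) = 644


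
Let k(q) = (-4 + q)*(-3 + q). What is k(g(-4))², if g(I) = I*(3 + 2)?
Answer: 304704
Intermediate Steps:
g(I) = 5*I (g(I) = I*5 = 5*I)
k(g(-4))² = (12 + (5*(-4))² - 35*(-4))² = (12 + (-20)² - 7*(-20))² = (12 + 400 + 140)² = 552² = 304704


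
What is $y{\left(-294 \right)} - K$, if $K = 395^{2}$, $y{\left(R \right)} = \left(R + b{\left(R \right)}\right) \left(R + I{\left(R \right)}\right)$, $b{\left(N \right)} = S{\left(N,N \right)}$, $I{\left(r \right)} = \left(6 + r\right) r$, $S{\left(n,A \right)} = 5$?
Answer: $-24541267$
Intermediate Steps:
$I{\left(r \right)} = r \left(6 + r\right)$
$b{\left(N \right)} = 5$
$y{\left(R \right)} = \left(5 + R\right) \left(R + R \left(6 + R\right)\right)$ ($y{\left(R \right)} = \left(R + 5\right) \left(R + R \left(6 + R\right)\right) = \left(5 + R\right) \left(R + R \left(6 + R\right)\right)$)
$K = 156025$
$y{\left(-294 \right)} - K = - 294 \left(35 + \left(-294\right)^{2} + 12 \left(-294\right)\right) - 156025 = - 294 \left(35 + 86436 - 3528\right) - 156025 = \left(-294\right) 82943 - 156025 = -24385242 - 156025 = -24541267$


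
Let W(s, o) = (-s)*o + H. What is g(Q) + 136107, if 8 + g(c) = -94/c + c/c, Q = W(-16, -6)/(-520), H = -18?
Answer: 7733260/57 ≈ 1.3567e+5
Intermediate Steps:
W(s, o) = -18 - o*s (W(s, o) = (-s)*o - 18 = -o*s - 18 = -18 - o*s)
Q = 57/260 (Q = (-18 - 1*(-6)*(-16))/(-520) = (-18 - 96)*(-1/520) = -114*(-1/520) = 57/260 ≈ 0.21923)
g(c) = -7 - 94/c (g(c) = -8 + (-94/c + c/c) = -8 + (-94/c + 1) = -8 + (1 - 94/c) = -7 - 94/c)
g(Q) + 136107 = (-7 - 94/57/260) + 136107 = (-7 - 94*260/57) + 136107 = (-7 - 24440/57) + 136107 = -24839/57 + 136107 = 7733260/57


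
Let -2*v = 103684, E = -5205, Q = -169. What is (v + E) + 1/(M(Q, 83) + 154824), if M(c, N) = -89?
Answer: -8827167544/154735 ≈ -57047.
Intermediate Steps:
v = -51842 (v = -1/2*103684 = -51842)
(v + E) + 1/(M(Q, 83) + 154824) = (-51842 - 5205) + 1/(-89 + 154824) = -57047 + 1/154735 = -8827167544/154735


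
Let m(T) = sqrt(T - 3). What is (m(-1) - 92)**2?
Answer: 8460 - 368*I ≈ 8460.0 - 368.0*I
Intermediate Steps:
m(T) = sqrt(-3 + T)
(m(-1) - 92)**2 = (sqrt(-3 - 1) - 92)**2 = (sqrt(-4) - 92)**2 = (2*I - 92)**2 = (-92 + 2*I)**2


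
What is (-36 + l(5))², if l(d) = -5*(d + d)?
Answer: 7396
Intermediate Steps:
l(d) = -10*d
(-36 + l(5))² = (-36 - 10*5)² = (-36 - 50)² = (-86)² = 7396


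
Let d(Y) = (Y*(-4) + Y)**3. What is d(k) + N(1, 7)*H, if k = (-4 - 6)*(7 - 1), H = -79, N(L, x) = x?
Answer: 5831447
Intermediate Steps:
k = -60 (k = -10*6 = -60)
d(Y) = -27*Y**3 (d(Y) = (-4*Y + Y)**3 = (-3*Y)**3 = -27*Y**3)
d(k) + N(1, 7)*H = -27*(-60)**3 + 7*(-79) = -27*(-216000) - 553 = 5832000 - 553 = 5831447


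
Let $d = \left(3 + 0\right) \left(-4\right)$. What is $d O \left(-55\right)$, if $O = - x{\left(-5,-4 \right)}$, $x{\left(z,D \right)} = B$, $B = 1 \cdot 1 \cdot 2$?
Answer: $-1320$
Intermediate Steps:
$B = 2$ ($B = 1 \cdot 2 = 2$)
$x{\left(z,D \right)} = 2$
$O = -2$ ($O = \left(-1\right) 2 = -2$)
$d = -12$ ($d = 3 \left(-4\right) = -12$)
$d O \left(-55\right) = \left(-12\right) \left(-2\right) \left(-55\right) = 24 \left(-55\right) = -1320$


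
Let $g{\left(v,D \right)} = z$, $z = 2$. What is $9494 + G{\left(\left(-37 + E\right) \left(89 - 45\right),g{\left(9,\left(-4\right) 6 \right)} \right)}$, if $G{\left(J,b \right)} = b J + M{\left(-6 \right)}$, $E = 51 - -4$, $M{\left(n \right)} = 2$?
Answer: $11080$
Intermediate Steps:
$g{\left(v,D \right)} = 2$
$E = 55$ ($E = 51 + 4 = 55$)
$G{\left(J,b \right)} = 2 + J b$ ($G{\left(J,b \right)} = b J + 2 = J b + 2 = 2 + J b$)
$9494 + G{\left(\left(-37 + E\right) \left(89 - 45\right),g{\left(9,\left(-4\right) 6 \right)} \right)} = 9494 + \left(2 + \left(-37 + 55\right) \left(89 - 45\right) 2\right) = 9494 + \left(2 + 18 \cdot 44 \cdot 2\right) = 9494 + \left(2 + 792 \cdot 2\right) = 9494 + \left(2 + 1584\right) = 9494 + 1586 = 11080$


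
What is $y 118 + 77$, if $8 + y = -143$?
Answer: $-17741$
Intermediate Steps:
$y = -151$ ($y = -8 - 143 = -151$)
$y 118 + 77 = \left(-151\right) 118 + 77 = -17818 + 77 = -17741$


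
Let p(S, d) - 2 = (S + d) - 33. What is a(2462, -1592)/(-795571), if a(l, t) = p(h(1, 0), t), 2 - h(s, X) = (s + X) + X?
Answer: 1622/795571 ≈ 0.0020388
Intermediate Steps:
h(s, X) = 2 - s - 2*X (h(s, X) = 2 - ((s + X) + X) = 2 - ((X + s) + X) = 2 - (s + 2*X) = 2 + (-s - 2*X) = 2 - s - 2*X)
p(S, d) = -31 + S + d (p(S, d) = 2 + ((S + d) - 33) = 2 + (-33 + S + d) = -31 + S + d)
a(l, t) = -30 + t (a(l, t) = -31 + (2 - 1*1 - 2*0) + t = -31 + (2 - 1 + 0) + t = -31 + 1 + t = -30 + t)
a(2462, -1592)/(-795571) = (-30 - 1592)/(-795571) = -1622*(-1/795571) = 1622/795571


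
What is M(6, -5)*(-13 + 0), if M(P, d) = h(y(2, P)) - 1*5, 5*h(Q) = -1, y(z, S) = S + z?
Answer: 338/5 ≈ 67.600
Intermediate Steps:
h(Q) = -1/5 (h(Q) = (1/5)*(-1) = -1/5)
M(P, d) = -26/5 (M(P, d) = -1/5 - 1*5 = -1/5 - 5 = -26/5)
M(6, -5)*(-13 + 0) = -26*(-13 + 0)/5 = -26/5*(-13) = 338/5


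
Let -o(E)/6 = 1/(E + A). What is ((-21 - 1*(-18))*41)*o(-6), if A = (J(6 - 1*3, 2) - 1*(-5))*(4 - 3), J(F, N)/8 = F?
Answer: 738/23 ≈ 32.087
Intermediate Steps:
J(F, N) = 8*F
A = 29 (A = (8*(6 - 1*3) - 1*(-5))*(4 - 3) = (8*(6 - 3) + 5)*1 = (8*3 + 5)*1 = (24 + 5)*1 = 29*1 = 29)
o(E) = -6/(29 + E) (o(E) = -6/(E + 29) = -6/(29 + E))
((-21 - 1*(-18))*41)*o(-6) = ((-21 - 1*(-18))*41)*(-6/(29 - 6)) = ((-21 + 18)*41)*(-6/23) = (-3*41)*(-6*1/23) = -123*(-6/23) = 738/23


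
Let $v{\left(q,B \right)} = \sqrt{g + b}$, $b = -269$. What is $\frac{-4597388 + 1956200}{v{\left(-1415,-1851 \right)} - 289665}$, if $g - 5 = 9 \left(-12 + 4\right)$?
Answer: $\frac{15001171020}{1645212011} + \frac{207152 i \sqrt{21}}{1645212011} \approx 9.1181 + 0.000577 i$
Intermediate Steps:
$g = -67$ ($g = 5 + 9 \left(-12 + 4\right) = 5 + 9 \left(-8\right) = 5 - 72 = -67$)
$v{\left(q,B \right)} = 4 i \sqrt{21}$ ($v{\left(q,B \right)} = \sqrt{-67 - 269} = \sqrt{-336} = 4 i \sqrt{21}$)
$\frac{-4597388 + 1956200}{v{\left(-1415,-1851 \right)} - 289665} = \frac{-4597388 + 1956200}{4 i \sqrt{21} - 289665} = - \frac{2641188}{-289665 + 4 i \sqrt{21}}$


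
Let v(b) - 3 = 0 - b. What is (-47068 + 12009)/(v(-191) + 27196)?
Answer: -35059/27390 ≈ -1.2800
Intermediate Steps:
v(b) = 3 - b (v(b) = 3 + (0 - b) = 3 - b)
(-47068 + 12009)/(v(-191) + 27196) = (-47068 + 12009)/((3 - 1*(-191)) + 27196) = -35059/((3 + 191) + 27196) = -35059/(194 + 27196) = -35059/27390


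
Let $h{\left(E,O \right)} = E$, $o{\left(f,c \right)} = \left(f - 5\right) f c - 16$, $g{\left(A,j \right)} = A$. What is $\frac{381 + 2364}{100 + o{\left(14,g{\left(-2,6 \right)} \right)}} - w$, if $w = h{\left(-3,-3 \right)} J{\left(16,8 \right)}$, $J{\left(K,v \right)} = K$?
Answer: $\frac{1773}{56} \approx 31.661$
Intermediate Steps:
$o{\left(f,c \right)} = -16 + c f \left(-5 + f\right)$ ($o{\left(f,c \right)} = \left(-5 + f\right) f c - 16 = f \left(-5 + f\right) c - 16 = c f \left(-5 + f\right) - 16 = -16 + c f \left(-5 + f\right)$)
$w = -48$ ($w = \left(-3\right) 16 = -48$)
$\frac{381 + 2364}{100 + o{\left(14,g{\left(-2,6 \right)} \right)}} - w = \frac{381 + 2364}{100 - \left(16 - 140 + 392\right)} - -48 = \frac{2745}{100 - 268} + 48 = \frac{2745}{-168} + 48 = 2745 \left(- \frac{1}{168}\right) + 48 = - \frac{915}{56} + 48 = \frac{1773}{56}$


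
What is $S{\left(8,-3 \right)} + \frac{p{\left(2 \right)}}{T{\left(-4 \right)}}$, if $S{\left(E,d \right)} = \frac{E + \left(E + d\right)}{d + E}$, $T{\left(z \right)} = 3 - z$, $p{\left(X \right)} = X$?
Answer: $\frac{101}{35} \approx 2.8857$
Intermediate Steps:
$S{\left(E,d \right)} = \frac{d + 2 E}{E + d}$
$S{\left(8,-3 \right)} + \frac{p{\left(2 \right)}}{T{\left(-4 \right)}} = \frac{-3 + 2 \cdot 8}{8 - 3} + \frac{2}{3 - -4} = \frac{-3 + 16}{5} + \frac{2}{3 + 4} = \frac{1}{5} \cdot 13 + \frac{2}{7} = \frac{13}{5} + 2 \cdot \frac{1}{7} = \frac{13}{5} + \frac{2}{7} = \frac{101}{35}$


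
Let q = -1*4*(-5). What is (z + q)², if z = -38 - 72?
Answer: 8100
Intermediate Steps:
z = -110
q = 20 (q = -4*(-5) = 20)
(z + q)² = (-110 + 20)² = (-90)² = 8100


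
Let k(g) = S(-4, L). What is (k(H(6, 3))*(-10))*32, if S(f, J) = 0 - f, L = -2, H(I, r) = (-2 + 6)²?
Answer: -1280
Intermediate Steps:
H(I, r) = 16 (H(I, r) = 4² = 16)
S(f, J) = -f
k(g) = 4 (k(g) = -1*(-4) = 4)
(k(H(6, 3))*(-10))*32 = (4*(-10))*32 = -40*32 = -1280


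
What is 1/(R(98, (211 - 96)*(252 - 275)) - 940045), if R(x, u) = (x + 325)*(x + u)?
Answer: -1/2017426 ≈ -4.9568e-7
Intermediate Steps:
R(x, u) = (325 + x)*(u + x)
1/(R(98, (211 - 96)*(252 - 275)) - 940045) = 1/((98² + 325*((211 - 96)*(252 - 275)) + 325*98 + ((211 - 96)*(252 - 275))*98) - 940045) = 1/((9604 + 325*(115*(-23)) + 31850 + (115*(-23))*98) - 940045) = 1/((9604 + 325*(-2645) + 31850 - 2645*98) - 940045) = 1/((9604 - 859625 + 31850 - 259210) - 940045) = 1/(-1077381 - 940045) = 1/(-2017426) = -1/2017426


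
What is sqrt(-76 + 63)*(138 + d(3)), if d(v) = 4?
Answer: 142*I*sqrt(13) ≈ 511.99*I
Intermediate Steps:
sqrt(-76 + 63)*(138 + d(3)) = sqrt(-76 + 63)*(138 + 4) = sqrt(-13)*142 = (I*sqrt(13))*142 = 142*I*sqrt(13)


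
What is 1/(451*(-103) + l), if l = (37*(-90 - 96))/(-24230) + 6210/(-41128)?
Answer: -249132860/11572935601931 ≈ -2.1527e-5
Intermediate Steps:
l = 33143649/249132860 (l = (37*(-186))*(-1/24230) + 6210*(-1/41128) = -6882*(-1/24230) - 3105/20564 = 3441/12115 - 3105/20564 = 33143649/249132860 ≈ 0.13304)
1/(451*(-103) + l) = 1/(451*(-103) + 33143649/249132860) = 1/(-46453 + 33143649/249132860) = 1/(-11572935601931/249132860) = -249132860/11572935601931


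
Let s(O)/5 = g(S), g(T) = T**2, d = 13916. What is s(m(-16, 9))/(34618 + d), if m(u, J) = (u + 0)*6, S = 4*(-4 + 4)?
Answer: 0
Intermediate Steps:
S = 0 (S = 4*0 = 0)
m(u, J) = 6*u (m(u, J) = u*6 = 6*u)
s(O) = 0 (s(O) = 5*0**2 = 5*0 = 0)
s(m(-16, 9))/(34618 + d) = 0/(34618 + 13916) = 0/48534 = 0*(1/48534) = 0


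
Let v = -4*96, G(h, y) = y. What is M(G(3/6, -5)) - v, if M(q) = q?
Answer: 379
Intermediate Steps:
v = -384
M(G(3/6, -5)) - v = -5 - 1*(-384) = -5 + 384 = 379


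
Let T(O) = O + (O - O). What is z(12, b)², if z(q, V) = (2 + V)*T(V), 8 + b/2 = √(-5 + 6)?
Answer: 28224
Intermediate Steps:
b = -14 (b = -16 + 2*√(-5 + 6) = -16 + 2*√1 = -16 + 2*1 = -16 + 2 = -14)
T(O) = O (T(O) = O + 0 = O)
z(q, V) = V*(2 + V) (z(q, V) = (2 + V)*V = V*(2 + V))
z(12, b)² = (-14*(2 - 14))² = (-14*(-12))² = 168² = 28224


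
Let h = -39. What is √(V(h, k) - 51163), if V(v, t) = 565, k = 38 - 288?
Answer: 3*I*√5622 ≈ 224.94*I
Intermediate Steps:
k = -250
√(V(h, k) - 51163) = √(565 - 51163) = √(-50598) = 3*I*√5622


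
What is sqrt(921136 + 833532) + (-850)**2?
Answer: 722500 + 2*sqrt(438667) ≈ 7.2383e+5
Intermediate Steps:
sqrt(921136 + 833532) + (-850)**2 = sqrt(1754668) + 722500 = 2*sqrt(438667) + 722500 = 722500 + 2*sqrt(438667)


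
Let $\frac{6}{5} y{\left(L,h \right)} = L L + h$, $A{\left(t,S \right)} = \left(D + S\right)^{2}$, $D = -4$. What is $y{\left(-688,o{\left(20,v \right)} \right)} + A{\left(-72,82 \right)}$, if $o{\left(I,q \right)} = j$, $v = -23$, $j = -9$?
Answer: $\frac{2403179}{6} \approx 4.0053 \cdot 10^{5}$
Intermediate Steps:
$A{\left(t,S \right)} = \left(-4 + S\right)^{2}$
$o{\left(I,q \right)} = -9$
$y{\left(L,h \right)} = \frac{5 h}{6} + \frac{5 L^{2}}{6}$ ($y{\left(L,h \right)} = \frac{5 \left(L L + h\right)}{6} = \frac{5 \left(L^{2} + h\right)}{6} = \frac{5 \left(h + L^{2}\right)}{6} = \frac{5 h}{6} + \frac{5 L^{2}}{6}$)
$y{\left(-688,o{\left(20,v \right)} \right)} + A{\left(-72,82 \right)} = \left(\frac{5}{6} \left(-9\right) + \frac{5 \left(-688\right)^{2}}{6}\right) + \left(-4 + 82\right)^{2} = \left(- \frac{15}{2} + \frac{5}{6} \cdot 473344\right) + 78^{2} = \left(- \frac{15}{2} + \frac{1183360}{3}\right) + 6084 = \frac{2366675}{6} + 6084 = \frac{2403179}{6}$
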